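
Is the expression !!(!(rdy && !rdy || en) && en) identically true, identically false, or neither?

!!(!(rdy && !rdy || en) && en)
= !!(!en && en)   (complement / identity)
= !en && en   (double negation)
= false   (complement)

identically false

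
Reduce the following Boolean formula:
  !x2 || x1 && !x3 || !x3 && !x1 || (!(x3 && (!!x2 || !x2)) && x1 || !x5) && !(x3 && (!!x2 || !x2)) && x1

!x2 || !x3

!x2 || x1 && !x3 || !x3 && !x1 || (!(x3 && (!!x2 || !x2)) && x1 || !x5) && !(x3 && (!!x2 || !x2)) && x1
= !x2 || x1 && !x3 || !x3 && !x1 || !(x3 && (!!x2 || !x2)) && x1
= !x2 || !x3 || !(x3 && (!!x2 || !x2)) && x1
= !x2 || !x3 || !(x3 && (x2 || !x2)) && x1
= !x2 || !x3 || !x3 && x1
= !x2 || !x3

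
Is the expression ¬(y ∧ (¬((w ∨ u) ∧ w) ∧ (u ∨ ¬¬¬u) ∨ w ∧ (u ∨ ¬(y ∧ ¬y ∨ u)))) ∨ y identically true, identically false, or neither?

¬(y ∧ (¬((w ∨ u) ∧ w) ∧ (u ∨ ¬¬¬u) ∨ w ∧ (u ∨ ¬(y ∧ ¬y ∨ u)))) ∨ y
= ¬(y ∧ (¬((w ∨ u) ∧ w) ∧ (u ∨ ¬¬¬u) ∨ w ∧ (u ∨ ¬u))) ∨ y   (complement / identity)
= ¬(y ∧ (¬((w ∨ u) ∧ w) ∧ (u ∨ ¬u) ∨ w ∧ (u ∨ ¬u))) ∨ y   (double negation)
= ¬(y ∧ (¬w ∧ (u ∨ ¬u) ∨ w ∧ (u ∨ ¬u))) ∨ y   (absorption)
= ¬(y ∧ (u ∨ ¬u)) ∨ y   (distribution)
= ¬y ∨ y   (complement / identity)
= True   (complement)

identically true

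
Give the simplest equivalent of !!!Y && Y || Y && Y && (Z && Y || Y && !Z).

!!!Y && Y || Y && Y && (Z && Y || Y && !Z)
= !Y && Y || Y && Y && (Z && Y || Y && !Z)   [double negation]
= !Y && Y || Y && Y && Y   [distribution]
= !Y && Y || Y && Y   [idempotence]
= Y   [distribution]

Y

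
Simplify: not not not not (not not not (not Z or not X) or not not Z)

Z

not not not not (not not not (not Z or not X) or not not Z)
= not not (not not not (not Z or not X) or not not Z)   (double negation)
= not (not not (not Z or not X) and not Z)   (De Morgan)
= not ((not Z or not X) and not Z)   (double negation)
= not not Z   (absorption)
= Z   (double negation)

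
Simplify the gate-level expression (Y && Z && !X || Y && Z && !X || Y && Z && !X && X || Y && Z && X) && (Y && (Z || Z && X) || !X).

Y && Z

(Y && Z && !X || Y && Z && !X || Y && Z && !X && X || Y && Z && X) && (Y && (Z || Z && X) || !X)
= (Y && Z && !X || Y && Z && !X || Y && Z && X) && (Y && (Z || Z && X) || !X)
= (Y && Z && !X || Y && Z) && (Y && (Z || Z && X) || !X)
= (Y && Z && !X || Y && Z) && (Y && Z || !X)
= Y && Z && (Y && Z || !X)
= Y && Z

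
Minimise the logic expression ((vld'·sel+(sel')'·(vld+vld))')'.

sel

((vld'·sel+(sel')'·(vld+vld))')'
= ((vld'·sel+sel·(vld+vld))')'   — double negation
= ((vld'·sel+sel·vld)')'   — idempotence
= (sel')'   — distribution
= sel   — double negation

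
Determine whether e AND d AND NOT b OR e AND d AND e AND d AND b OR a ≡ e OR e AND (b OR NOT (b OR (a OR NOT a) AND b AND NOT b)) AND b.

No

E1: e AND d AND NOT b OR e AND d AND e AND d AND b OR a
    = e AND d AND NOT b OR e AND d AND b OR a   (idempotence)
    = e AND d OR a   (distribution)
E2: e OR e AND (b OR NOT (b OR (a OR NOT a) AND b AND NOT b)) AND b
    = e OR e AND (b OR NOT (b OR b AND NOT b)) AND b   (complement / identity)
    = e OR e AND (b OR NOT b) AND b   (complement / identity)
    = e OR e AND b   (complement / identity)
    = e   (absorption)
These differ: at a=1, b=0, d=1, e=0, E1 = 1 but E2 = 0.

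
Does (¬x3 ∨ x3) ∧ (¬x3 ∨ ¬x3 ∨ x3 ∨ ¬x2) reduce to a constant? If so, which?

(¬x3 ∨ x3) ∧ (¬x3 ∨ ¬x3 ∨ x3 ∨ ¬x2)
= (¬x3 ∨ x3) ∧ (¬x3 ∨ x3 ∨ ¬x2)
= ¬x3 ∨ x3
= True

yes, True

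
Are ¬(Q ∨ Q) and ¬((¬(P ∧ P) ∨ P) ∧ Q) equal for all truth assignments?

Yes

E1: ¬(Q ∨ Q)
    = ¬Q   [idempotence]
E2: ¬((¬(P ∧ P) ∨ P) ∧ Q)
    = ¬((¬P ∨ P) ∧ Q)   [idempotence]
    = ¬Q   [complement / identity]
Both reduce to ¬Q, so they are equivalent.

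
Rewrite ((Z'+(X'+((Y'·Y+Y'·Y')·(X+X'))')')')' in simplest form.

((Z'+(X'+((Y'·Y+Y'·Y')·(X+X'))')')')'
= ((Z'+(X'+(Y'·(X+X'))')')')'   (distribution)
= ((Z'+X·Y'·(X+X'))')'   (De Morgan)
= ((Z'+X·Y')')'   (complement / identity)
= Z'+X·Y'   (double negation)

Z'+X·Y'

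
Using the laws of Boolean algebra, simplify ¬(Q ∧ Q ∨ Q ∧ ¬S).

¬Q

¬(Q ∧ Q ∨ Q ∧ ¬S)
= ¬(Q ∧ (Q ∨ ¬S))
= ¬Q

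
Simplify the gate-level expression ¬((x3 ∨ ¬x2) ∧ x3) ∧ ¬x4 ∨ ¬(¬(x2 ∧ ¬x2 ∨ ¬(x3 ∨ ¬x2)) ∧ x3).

¬((x3 ∨ ¬x2) ∧ x3) ∧ ¬x4 ∨ ¬(¬(x2 ∧ ¬x2 ∨ ¬(x3 ∨ ¬x2)) ∧ x3)
= ¬((x3 ∨ ¬x2) ∧ x3) ∧ ¬x4 ∨ ¬(¬¬(x3 ∨ ¬x2) ∧ x3)   (complement / identity)
= ¬((x3 ∨ ¬x2) ∧ x3) ∧ ¬x4 ∨ ¬((x3 ∨ ¬x2) ∧ x3)   (double negation)
= ¬((x3 ∨ ¬x2) ∧ x3)   (absorption)
= ¬x3   (absorption)

¬x3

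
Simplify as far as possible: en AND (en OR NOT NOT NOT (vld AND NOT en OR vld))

en AND (en OR NOT NOT NOT (vld AND NOT en OR vld))
= en AND (en OR NOT (vld AND NOT en OR vld))   (double negation)
= en AND (en OR NOT vld)   (absorption)
= en   (absorption)

en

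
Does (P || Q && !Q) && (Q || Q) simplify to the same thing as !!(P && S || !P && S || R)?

E1: (P || Q && !Q) && (Q || Q)
    = P && (Q || Q)   (complement / identity)
    = P && Q   (idempotence)
E2: !!(P && S || !P && S || R)
    = P && S || !P && S || R   (double negation)
    = S || R   (distribution)
These differ: at P=0, Q=0, R=1, S=1, E1 = 0 but E2 = 1.

No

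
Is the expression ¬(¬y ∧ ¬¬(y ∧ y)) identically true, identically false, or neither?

¬(¬y ∧ ¬¬(y ∧ y))
= ¬(¬y ∧ ¬¬y)   [idempotence]
= y ∨ ¬y   [De Morgan]
= True   [complement]

identically true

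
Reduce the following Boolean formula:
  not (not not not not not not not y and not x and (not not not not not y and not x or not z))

y or x

not (not not not not not not not y and not x and (not not not not not y and not x or not z))
= not (not not not not not y and not x and (not not not not not y and not x or not z))   — double negation
= not (not not not not not y and not x)   — absorption
= not not not not y or x   — De Morgan
= not not y or x   — double negation
= y or x   — double negation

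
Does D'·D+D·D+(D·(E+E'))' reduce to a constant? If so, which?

yes, True

D'·D+D·D+(D·(E+E'))'
= D'·D+D·D+D'
= D+D'
= 1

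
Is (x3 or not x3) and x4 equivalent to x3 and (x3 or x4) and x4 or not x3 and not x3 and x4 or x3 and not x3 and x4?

E1: (x3 or not x3) and x4
    = x4   [complement / identity]
E2: x3 and (x3 or x4) and x4 or not x3 and not x3 and x4 or x3 and not x3 and x4
    = x3 and (x3 or x4) and x4 or not x3 and x4   [distribution]
    = x3 and x4 or not x3 and x4   [absorption]
    = x4   [distribution]
Both reduce to x4, so they are equivalent.

Yes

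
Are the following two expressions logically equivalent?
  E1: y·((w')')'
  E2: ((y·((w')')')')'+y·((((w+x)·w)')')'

E1: y·((w')')'
    = y·w'   [double negation]
E2: ((y·((w')')')')'+y·((((w+x)·w)')')'
    = ((y·((w')')')')'+y·((w')')'   [absorption]
    = y·((w')')'+y·((w')')'   [double negation]
    = y·((w')')'   [idempotence]
    = y·w'   [double negation]
Both reduce to y·w', so they are equivalent.

Yes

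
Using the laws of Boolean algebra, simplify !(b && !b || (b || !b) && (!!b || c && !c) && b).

!b

!(b && !b || (b || !b) && (!!b || c && !c) && b)
= !(b && !b || (!!b || c && !c) && b)
= !(b && !b || !!b && b)
= !(b && !b || b && b)
= !b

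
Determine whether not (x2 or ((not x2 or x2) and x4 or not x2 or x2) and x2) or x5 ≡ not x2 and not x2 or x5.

E1: not (x2 or ((not x2 or x2) and x4 or not x2 or x2) and x2) or x5
    = not (x2 or (not x2 or x2) and x2) or x5   — absorption
    = not (x2 or x2) or x5   — complement / identity
    = not x2 or x5   — idempotence
E2: not x2 and not x2 or x5
    = not x2 or x5   — idempotence
Both reduce to not x2 or x5, so they are equivalent.

Yes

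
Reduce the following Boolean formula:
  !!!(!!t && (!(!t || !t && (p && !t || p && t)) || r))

!!!(!!t && (!(!t || !t && (p && !t || p && t)) || r))
= !!!(!!t && (!(!t || !t && p) || r))   (distribution)
= !!!(!!t && (!!t || r))   (absorption)
= !!!!!t   (absorption)
= !!!t   (double negation)
= !t   (double negation)

!t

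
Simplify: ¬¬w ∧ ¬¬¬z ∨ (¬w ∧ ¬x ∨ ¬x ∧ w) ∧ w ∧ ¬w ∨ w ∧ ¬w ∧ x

¬¬w ∧ ¬¬¬z ∨ (¬w ∧ ¬x ∨ ¬x ∧ w) ∧ w ∧ ¬w ∨ w ∧ ¬w ∧ x
= w ∧ ¬¬¬z ∨ (¬w ∧ ¬x ∨ ¬x ∧ w) ∧ w ∧ ¬w ∨ w ∧ ¬w ∧ x
= w ∧ ¬¬¬z ∨ ¬x ∧ w ∧ ¬w ∨ w ∧ ¬w ∧ x
= w ∧ ¬¬¬z ∨ w ∧ ¬w
= w ∧ ¬z ∨ w ∧ ¬w
= w ∧ ¬z

w ∧ ¬z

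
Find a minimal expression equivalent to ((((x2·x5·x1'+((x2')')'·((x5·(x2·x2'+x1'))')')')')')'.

((((x2·x5·x1'+((x2')')'·((x5·(x2·x2'+x1'))')')')')')'
= ((((x2·x5·x1'+x2'·((x5·(x2·x2'+x1'))')')')')')'   [double negation]
= ((((x2·x5·x1'+x2'·x5·(x2·x2'+x1'))')')')'   [double negation]
= ((((x2·x5·x1'+x2'·x5·x1')')')')'   [complement / identity]
= ((x2·x5·x1'+x2'·x5·x1')')'   [double negation]
= ((x5·x1')')'   [distribution]
= x5·x1'   [double negation]

x5·x1'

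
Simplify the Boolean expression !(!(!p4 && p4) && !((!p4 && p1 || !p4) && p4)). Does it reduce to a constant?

!(!(!p4 && p4) && !((!p4 && p1 || !p4) && p4))
= !(!(!p4 && p4) && !(!p4 && p4))
= !p4 && p4 || !p4 && p4
= !p4 && p4
= false

false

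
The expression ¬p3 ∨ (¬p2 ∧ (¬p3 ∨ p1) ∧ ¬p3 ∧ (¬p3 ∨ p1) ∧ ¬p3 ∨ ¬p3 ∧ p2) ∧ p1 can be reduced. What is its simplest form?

¬p3 ∨ (¬p2 ∧ (¬p3 ∨ p1) ∧ ¬p3 ∧ (¬p3 ∨ p1) ∧ ¬p3 ∨ ¬p3 ∧ p2) ∧ p1
= ¬p3 ∨ (¬p2 ∧ (¬p3 ∨ p1) ∧ ¬p3 ∨ ¬p3 ∧ p2) ∧ p1
= ¬p3 ∨ (¬p2 ∧ ¬p3 ∨ ¬p3 ∧ p2) ∧ p1
= ¬p3 ∨ ¬p3 ∧ p1
= ¬p3

¬p3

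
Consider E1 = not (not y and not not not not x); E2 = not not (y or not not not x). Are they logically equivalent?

Yes

E1: not (not y and not not not not x)
    = y or not not not x   — De Morgan
    = y or not x   — double negation
E2: not not (y or not not not x)
    = not not (y or not x)   — double negation
    = y or not x   — double negation
Both reduce to y or not x, so they are equivalent.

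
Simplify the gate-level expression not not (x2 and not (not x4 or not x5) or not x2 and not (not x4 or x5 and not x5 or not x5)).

not not (x2 and not (not x4 or not x5) or not x2 and not (not x4 or x5 and not x5 or not x5))
= not not (x2 and not (not x4 or not x5) or not x2 and not (not x4 or not x5))
= not not not (not x4 or not x5)
= not not (x4 and x5)
= x4 and x5

x4 and x5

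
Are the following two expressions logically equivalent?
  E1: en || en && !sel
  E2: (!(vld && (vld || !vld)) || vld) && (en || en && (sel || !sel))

Yes

E1: en || en && !sel
    = en   — absorption
E2: (!(vld && (vld || !vld)) || vld) && (en || en && (sel || !sel))
    = (!vld || vld) && (en || en && (sel || !sel))   — complement / identity
    = (!vld || vld) && (en || en)   — complement / identity
    = en || en   — complement / identity
    = en   — idempotence
Both reduce to en, so they are equivalent.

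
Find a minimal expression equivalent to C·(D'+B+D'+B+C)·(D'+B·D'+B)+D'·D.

C·(D'+B+D'+B+C)·(D'+B·D'+B)+D'·D
= C·(D'+B+D'+B+C)·(D'+B)+D'·D   [absorption]
= C·(D'+B+D'+B+C)·(D'+B)   [complement / identity]
= C·(D'+B+C)·(D'+B)   [idempotence]
= C·(D'+B)   [absorption]

C·(D'+B)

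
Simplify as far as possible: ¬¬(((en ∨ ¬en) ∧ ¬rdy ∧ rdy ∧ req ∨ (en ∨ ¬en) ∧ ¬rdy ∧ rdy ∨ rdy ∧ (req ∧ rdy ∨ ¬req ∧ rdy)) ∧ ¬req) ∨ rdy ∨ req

rdy ∨ req

¬¬(((en ∨ ¬en) ∧ ¬rdy ∧ rdy ∧ req ∨ (en ∨ ¬en) ∧ ¬rdy ∧ rdy ∨ rdy ∧ (req ∧ rdy ∨ ¬req ∧ rdy)) ∧ ¬req) ∨ rdy ∨ req
= ((en ∨ ¬en) ∧ ¬rdy ∧ rdy ∧ req ∨ (en ∨ ¬en) ∧ ¬rdy ∧ rdy ∨ rdy ∧ (req ∧ rdy ∨ ¬req ∧ rdy)) ∧ ¬req ∨ rdy ∨ req
= ((en ∨ ¬en) ∧ ¬rdy ∧ rdy ∨ rdy ∧ (req ∧ rdy ∨ ¬req ∧ rdy)) ∧ ¬req ∨ rdy ∨ req
= (¬rdy ∧ rdy ∨ rdy ∧ (req ∧ rdy ∨ ¬req ∧ rdy)) ∧ ¬req ∨ rdy ∨ req
= (¬rdy ∧ rdy ∨ rdy ∧ rdy) ∧ ¬req ∨ rdy ∨ req
= rdy ∧ ¬req ∨ rdy ∨ req
= rdy ∨ req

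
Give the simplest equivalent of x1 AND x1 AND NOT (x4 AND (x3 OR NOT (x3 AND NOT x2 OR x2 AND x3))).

x1 AND NOT x4

x1 AND x1 AND NOT (x4 AND (x3 OR NOT (x3 AND NOT x2 OR x2 AND x3)))
= x1 AND x1 AND NOT (x4 AND (x3 OR NOT x3))   [distribution]
= x1 AND NOT (x4 AND (x3 OR NOT x3))   [idempotence]
= x1 AND NOT x4   [complement / identity]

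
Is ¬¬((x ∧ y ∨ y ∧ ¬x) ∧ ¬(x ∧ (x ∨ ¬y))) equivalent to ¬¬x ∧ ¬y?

No

E1: ¬¬((x ∧ y ∨ y ∧ ¬x) ∧ ¬(x ∧ (x ∨ ¬y)))
    = ¬¬((x ∧ y ∨ y ∧ ¬x) ∧ ¬x)   [absorption]
    = (x ∧ y ∨ y ∧ ¬x) ∧ ¬x   [double negation]
    = y ∧ ¬x   [distribution]
E2: ¬¬x ∧ ¬y
    = x ∧ ¬y   [double negation]
These differ: at x=1, y=0, E1 = 0 but E2 = 1.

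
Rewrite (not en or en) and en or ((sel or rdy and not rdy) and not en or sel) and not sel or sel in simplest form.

(not en or en) and en or ((sel or rdy and not rdy) and not en or sel) and not sel or sel
= en or ((sel or rdy and not rdy) and not en or sel) and not sel or sel   — complement / identity
= en or (sel and not en or sel) and not sel or sel   — complement / identity
= en or sel and not sel or sel   — absorption
= en or sel   — complement / identity

en or sel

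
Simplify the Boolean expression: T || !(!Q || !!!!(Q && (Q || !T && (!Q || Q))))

T

T || !(!Q || !!!!(Q && (Q || !T && (!Q || Q))))
= T || !(!Q || !!!!(Q && (Q || !T)))
= T || Q && !!!(Q && (Q || !T))
= T || Q && !!!Q
= T || Q && !Q
= T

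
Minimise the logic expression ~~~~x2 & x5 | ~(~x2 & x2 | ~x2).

x2

~~~~x2 & x5 | ~(~x2 & x2 | ~x2)
= ~~x2 & x5 | ~(~x2 & x2 | ~x2)   — double negation
= ~~x2 & x5 | ~~x2   — complement / identity
= ~~x2   — absorption
= x2   — double negation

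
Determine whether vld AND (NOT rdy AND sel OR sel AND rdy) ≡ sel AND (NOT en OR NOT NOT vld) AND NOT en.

No

E1: vld AND (NOT rdy AND sel OR sel AND rdy)
    = vld AND sel
E2: sel AND (NOT en OR NOT NOT vld) AND NOT en
    = sel AND (NOT en OR vld) AND NOT en
    = sel AND NOT en
These differ: at en=0, rdy=0, sel=1, vld=0, E1 = 0 but E2 = 1.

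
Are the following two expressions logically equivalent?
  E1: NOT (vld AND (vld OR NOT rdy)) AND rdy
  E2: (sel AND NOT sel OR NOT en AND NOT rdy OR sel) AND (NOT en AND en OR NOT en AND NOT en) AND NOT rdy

E1: NOT (vld AND (vld OR NOT rdy)) AND rdy
    = NOT vld AND rdy   — absorption
E2: (sel AND NOT sel OR NOT en AND NOT rdy OR sel) AND (NOT en AND en OR NOT en AND NOT en) AND NOT rdy
    = (sel AND NOT sel OR NOT en AND NOT rdy OR sel) AND NOT en AND NOT rdy   — distribution
    = (NOT en AND NOT rdy OR sel) AND NOT en AND NOT rdy   — complement / identity
    = NOT en AND NOT rdy   — absorption
These differ: at en=0, rdy=1, sel=1, vld=0, E1 = 1 but E2 = 0.

No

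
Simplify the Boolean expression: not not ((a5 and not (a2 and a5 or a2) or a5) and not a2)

not not ((a5 and not (a2 and a5 or a2) or a5) and not a2)
= not not ((a5 and not a2 or a5) and not a2)
= not not (a5 and not a2)
= a5 and not a2

a5 and not a2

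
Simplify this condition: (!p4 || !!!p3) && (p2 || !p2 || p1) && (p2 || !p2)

(!p4 || !!!p3) && (p2 || !p2 || p1) && (p2 || !p2)
= (!p4 || !p3) && (p2 || !p2 || p1) && (p2 || !p2)   [double negation]
= (!p4 || !p3) && (p2 || !p2)   [absorption]
= !p4 || !p3   [complement / identity]

!p4 || !p3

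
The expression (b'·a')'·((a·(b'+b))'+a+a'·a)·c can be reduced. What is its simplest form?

(b+a)·c

(b'·a')'·((a·(b'+b))'+a+a'·a)·c
= (b'·a')'·((a·(b'+b))'+a)·c   (complement / identity)
= (b'·a')'·(a'+a)·c   (complement / identity)
= (b'·a')'·c   (complement / identity)
= (b+a)·c   (De Morgan)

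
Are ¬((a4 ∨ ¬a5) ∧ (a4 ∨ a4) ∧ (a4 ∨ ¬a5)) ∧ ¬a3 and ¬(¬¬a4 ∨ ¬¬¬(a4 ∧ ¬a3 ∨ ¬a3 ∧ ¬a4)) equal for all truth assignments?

Yes

E1: ¬((a4 ∨ ¬a5) ∧ (a4 ∨ a4) ∧ (a4 ∨ ¬a5)) ∧ ¬a3
    = ¬((a4 ∨ ¬a5) ∧ (a4 ∧ ¬a5 ∨ a4)) ∧ ¬a3   (distribution)
    = ¬((a4 ∨ ¬a5) ∧ a4) ∧ ¬a3   (absorption)
    = ¬a4 ∧ ¬a3   (absorption)
E2: ¬(¬¬a4 ∨ ¬¬¬(a4 ∧ ¬a3 ∨ ¬a3 ∧ ¬a4))
    = ¬a4 ∧ ¬¬(a4 ∧ ¬a3 ∨ ¬a3 ∧ ¬a4)   (De Morgan)
    = ¬a4 ∧ (a4 ∧ ¬a3 ∨ ¬a3 ∧ ¬a4)   (double negation)
    = ¬a4 ∧ ¬a3   (distribution)
Both reduce to ¬a4 ∧ ¬a3, so they are equivalent.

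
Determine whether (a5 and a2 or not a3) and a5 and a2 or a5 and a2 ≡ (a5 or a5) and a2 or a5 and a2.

E1: (a5 and a2 or not a3) and a5 and a2 or a5 and a2
    = a5 and a2 or a5 and a2   — absorption
    = a5 and a2   — idempotence
E2: (a5 or a5) and a2 or a5 and a2
    = a5 and a2 or a5 and a2   — idempotence
    = a5 and a2   — idempotence
Both reduce to a5 and a2, so they are equivalent.

Yes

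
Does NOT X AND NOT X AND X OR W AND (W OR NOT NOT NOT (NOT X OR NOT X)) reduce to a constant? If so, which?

no

NOT X AND NOT X AND X OR W AND (W OR NOT NOT NOT (NOT X OR NOT X))
= NOT X AND X OR W AND (W OR NOT NOT NOT (NOT X OR NOT X))   — idempotence
= W AND (W OR NOT NOT NOT (NOT X OR NOT X))   — complement / identity
= W AND (W OR NOT NOT NOT NOT X)   — idempotence
= W AND (W OR NOT NOT X)   — double negation
= W AND (W OR X)   — double negation
= W   — absorption
This depends on W, so it is not a constant.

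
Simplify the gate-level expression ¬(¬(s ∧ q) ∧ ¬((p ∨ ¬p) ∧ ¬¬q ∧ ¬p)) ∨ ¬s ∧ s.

q ∧ (s ∨ ¬p)

¬(¬(s ∧ q) ∧ ¬((p ∨ ¬p) ∧ ¬¬q ∧ ¬p)) ∨ ¬s ∧ s
= ¬(¬(s ∧ q) ∧ ¬((p ∨ ¬p) ∧ q ∧ ¬p)) ∨ ¬s ∧ s
= ¬(¬(s ∧ q) ∧ ¬((p ∨ ¬p) ∧ q ∧ ¬p))
= s ∧ q ∨ (p ∨ ¬p) ∧ q ∧ ¬p
= s ∧ q ∨ q ∧ ¬p
= q ∧ (s ∨ ¬p)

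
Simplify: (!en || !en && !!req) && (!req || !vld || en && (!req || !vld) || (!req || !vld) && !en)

!en && (!req || !vld)

(!en || !en && !!req) && (!req || !vld || en && (!req || !vld) || (!req || !vld) && !en)
= (!en || !en && !!req) && (!req || !vld || !req || !vld)   [distribution]
= (!en || !en && !!req) && (!req || !vld)   [idempotence]
= (!en || !en && req) && (!req || !vld)   [double negation]
= !en && (!req || !vld)   [absorption]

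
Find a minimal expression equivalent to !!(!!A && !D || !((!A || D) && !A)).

A

!!(!!A && !D || !((!A || D) && !A))
= !!(!!A && !D || !!A)   [absorption]
= !!!!A   [absorption]
= !!A   [double negation]
= A   [double negation]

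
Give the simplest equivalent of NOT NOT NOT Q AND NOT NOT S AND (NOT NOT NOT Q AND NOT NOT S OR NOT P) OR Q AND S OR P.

S OR P

NOT NOT NOT Q AND NOT NOT S AND (NOT NOT NOT Q AND NOT NOT S OR NOT P) OR Q AND S OR P
= NOT NOT NOT Q AND NOT NOT S OR Q AND S OR P
= NOT Q AND NOT NOT S OR Q AND S OR P
= NOT Q AND S OR Q AND S OR P
= S OR P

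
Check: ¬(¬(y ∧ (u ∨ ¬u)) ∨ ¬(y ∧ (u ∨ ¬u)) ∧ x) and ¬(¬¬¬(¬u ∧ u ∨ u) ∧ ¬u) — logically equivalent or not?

No

E1: ¬(¬(y ∧ (u ∨ ¬u)) ∨ ¬(y ∧ (u ∨ ¬u)) ∧ x)
    = ¬¬(y ∧ (u ∨ ¬u))
    = ¬¬y
    = y
E2: ¬(¬¬¬(¬u ∧ u ∨ u) ∧ ¬u)
    = ¬(¬¬¬u ∧ ¬u)
    = ¬(¬u ∧ ¬u)
    = u ∨ u
    = u
These differ: at u=0, x=0, y=1, E1 = 1 but E2 = 0.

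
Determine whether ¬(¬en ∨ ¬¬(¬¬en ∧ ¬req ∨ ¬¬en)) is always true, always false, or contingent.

always false

¬(¬en ∨ ¬¬(¬¬en ∧ ¬req ∨ ¬¬en))
= en ∧ ¬(¬¬en ∧ ¬req ∨ ¬¬en)   [De Morgan]
= en ∧ ¬¬¬en   [absorption]
= en ∧ ¬en   [double negation]
= False   [complement]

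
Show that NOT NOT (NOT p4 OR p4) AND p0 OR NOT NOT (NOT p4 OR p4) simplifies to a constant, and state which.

TRUE

NOT NOT (NOT p4 OR p4) AND p0 OR NOT NOT (NOT p4 OR p4)
= NOT NOT (NOT p4 OR p4)   — absorption
= NOT p4 OR p4   — double negation
= TRUE   — complement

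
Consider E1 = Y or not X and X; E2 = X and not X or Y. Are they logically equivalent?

E1: Y or not X and X
    = Y
E2: X and not X or Y
    = Y
Both reduce to Y, so they are equivalent.

Yes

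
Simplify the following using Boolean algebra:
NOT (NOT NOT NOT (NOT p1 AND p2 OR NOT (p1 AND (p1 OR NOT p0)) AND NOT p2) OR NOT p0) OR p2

NOT (NOT NOT NOT (NOT p1 AND p2 OR NOT (p1 AND (p1 OR NOT p0)) AND NOT p2) OR NOT p0) OR p2
= NOT NOT (NOT p1 AND p2 OR NOT (p1 AND (p1 OR NOT p0)) AND NOT p2) AND p0 OR p2   — De Morgan
= NOT NOT (NOT p1 AND p2 OR NOT p1 AND NOT p2) AND p0 OR p2   — absorption
= NOT NOT NOT p1 AND p0 OR p2   — distribution
= NOT p1 AND p0 OR p2   — double negation

NOT p1 AND p0 OR p2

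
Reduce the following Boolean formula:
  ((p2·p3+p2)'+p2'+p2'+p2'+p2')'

((p2·p3+p2)'+p2'+p2'+p2'+p2')'
= (p2'+p2'+p2'+p2'+p2')'
= (p2'+p2'+p2'+p2')'
= (p2'+p2')'
= p2·p2
= p2

p2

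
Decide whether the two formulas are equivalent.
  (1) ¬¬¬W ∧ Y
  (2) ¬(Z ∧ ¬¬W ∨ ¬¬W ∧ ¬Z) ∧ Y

E1: ¬¬¬W ∧ Y
    = ¬W ∧ Y   (double negation)
E2: ¬(Z ∧ ¬¬W ∨ ¬¬W ∧ ¬Z) ∧ Y
    = ¬¬¬W ∧ Y   (distribution)
    = ¬W ∧ Y   (double negation)
Both reduce to ¬W ∧ Y, so they are equivalent.

Yes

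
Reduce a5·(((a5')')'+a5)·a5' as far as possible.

0

a5·(((a5')')'+a5)·a5'
= a5·(a5'+a5)·a5'   — double negation
= a5·a5'   — complement / identity
= 0   — complement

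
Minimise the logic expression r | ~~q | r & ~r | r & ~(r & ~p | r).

r | ~~q | r & ~r | r & ~(r & ~p | r)
= r | ~~q | r & ~r | r & ~r   — absorption
= r | ~~q | r & ~r   — idempotence
= r | ~~q   — complement / identity
= r | q   — double negation

r | q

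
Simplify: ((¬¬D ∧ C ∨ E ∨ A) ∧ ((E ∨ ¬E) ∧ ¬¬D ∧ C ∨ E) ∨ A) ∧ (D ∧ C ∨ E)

((¬¬D ∧ C ∨ E ∨ A) ∧ ((E ∨ ¬E) ∧ ¬¬D ∧ C ∨ E) ∨ A) ∧ (D ∧ C ∨ E)
= ((¬¬D ∧ C ∨ E ∨ A) ∧ (¬¬D ∧ C ∨ E) ∨ A) ∧ (D ∧ C ∨ E)   (complement / identity)
= (¬¬D ∧ C ∨ E ∨ A) ∧ (D ∧ C ∨ E)   (absorption)
= (D ∧ C ∨ E ∨ A) ∧ (D ∧ C ∨ E)   (double negation)
= D ∧ C ∨ E   (absorption)

D ∧ C ∨ E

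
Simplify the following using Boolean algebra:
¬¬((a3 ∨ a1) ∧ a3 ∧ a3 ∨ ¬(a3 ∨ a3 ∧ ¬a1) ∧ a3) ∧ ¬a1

¬¬((a3 ∨ a1) ∧ a3 ∧ a3 ∨ ¬(a3 ∨ a3 ∧ ¬a1) ∧ a3) ∧ ¬a1
= ¬¬(a3 ∧ a3 ∨ ¬(a3 ∨ a3 ∧ ¬a1) ∧ a3) ∧ ¬a1
= ¬¬(a3 ∧ a3 ∨ ¬a3 ∧ a3) ∧ ¬a1
= (a3 ∧ a3 ∨ ¬a3 ∧ a3) ∧ ¬a1
= a3 ∧ ¬a1

a3 ∧ ¬a1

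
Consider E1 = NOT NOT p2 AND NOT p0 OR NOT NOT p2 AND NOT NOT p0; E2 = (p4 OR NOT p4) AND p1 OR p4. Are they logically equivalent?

E1: NOT NOT p2 AND NOT p0 OR NOT NOT p2 AND NOT NOT p0
    = NOT NOT p2 AND NOT p0 OR NOT NOT p2 AND p0   (double negation)
    = NOT NOT p2   (distribution)
    = p2   (double negation)
E2: (p4 OR NOT p4) AND p1 OR p4
    = p1 OR p4   (complement / identity)
These differ: at p0=0, p1=0, p2=0, p4=1, E1 = 0 but E2 = 1.

No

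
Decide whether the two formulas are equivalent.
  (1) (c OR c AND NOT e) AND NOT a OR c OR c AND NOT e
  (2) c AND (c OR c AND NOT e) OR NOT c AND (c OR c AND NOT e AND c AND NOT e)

E1: (c OR c AND NOT e) AND NOT a OR c OR c AND NOT e
    = c OR c AND NOT e   — absorption
    = c   — absorption
E2: c AND (c OR c AND NOT e) OR NOT c AND (c OR c AND NOT e AND c AND NOT e)
    = c AND (c OR c AND NOT e) OR NOT c AND (c OR c AND NOT e)   — idempotence
    = c OR c AND NOT e   — distribution
    = c   — absorption
Both reduce to c, so they are equivalent.

Yes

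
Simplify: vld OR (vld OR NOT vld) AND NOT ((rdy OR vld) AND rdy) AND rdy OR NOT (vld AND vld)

TRUE

vld OR (vld OR NOT vld) AND NOT ((rdy OR vld) AND rdy) AND rdy OR NOT (vld AND vld)
= vld OR NOT ((rdy OR vld) AND rdy) AND rdy OR NOT (vld AND vld)
= vld OR NOT rdy AND rdy OR NOT (vld AND vld)
= vld OR NOT (vld AND vld)
= vld OR NOT vld
= TRUE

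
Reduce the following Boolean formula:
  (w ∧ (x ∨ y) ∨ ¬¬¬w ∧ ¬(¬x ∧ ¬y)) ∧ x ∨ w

x ∨ w

(w ∧ (x ∨ y) ∨ ¬¬¬w ∧ ¬(¬x ∧ ¬y)) ∧ x ∨ w
= (w ∧ (x ∨ y) ∨ ¬¬¬w ∧ (x ∨ y)) ∧ x ∨ w   — De Morgan
= (w ∧ (x ∨ y) ∨ ¬w ∧ (x ∨ y)) ∧ x ∨ w   — double negation
= (x ∨ y) ∧ x ∨ w   — distribution
= x ∨ w   — absorption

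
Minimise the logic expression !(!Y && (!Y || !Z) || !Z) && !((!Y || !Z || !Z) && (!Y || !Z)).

!(!Y && (!Y || !Z) || !Z) && !((!Y || !Z || !Z) && (!Y || !Z))
= !(!Y || !Z) && !((!Y || !Z || !Z) && (!Y || !Z))   (absorption)
= Y && Z && !((!Y || !Z || !Z) && (!Y || !Z))   (De Morgan)
= Y && Z && !(!Y || !Z)   (absorption)
= Y && Z && Y && Z   (De Morgan)
= Y && Z   (idempotence)

Y && Z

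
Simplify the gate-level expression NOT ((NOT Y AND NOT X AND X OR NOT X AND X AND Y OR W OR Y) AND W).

NOT W

NOT ((NOT Y AND NOT X AND X OR NOT X AND X AND Y OR W OR Y) AND W)
= NOT ((NOT X AND X OR W OR Y) AND W)   (distribution)
= NOT ((W OR Y) AND W)   (complement / identity)
= NOT W   (absorption)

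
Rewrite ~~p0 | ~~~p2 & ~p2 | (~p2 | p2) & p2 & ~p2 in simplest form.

p0 | ~p2

~~p0 | ~~~p2 & ~p2 | (~p2 | p2) & p2 & ~p2
= ~~p0 | ~~~p2 & ~p2 | p2 & ~p2
= ~~p0 | ~p2 & ~p2 | p2 & ~p2
= p0 | ~p2 & ~p2 | p2 & ~p2
= p0 | ~p2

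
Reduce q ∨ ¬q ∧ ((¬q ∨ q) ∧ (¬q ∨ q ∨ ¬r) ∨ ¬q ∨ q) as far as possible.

True

q ∨ ¬q ∧ ((¬q ∨ q) ∧ (¬q ∨ q ∨ ¬r) ∨ ¬q ∨ q)
= q ∨ ¬q ∧ (¬q ∨ q ∨ ¬q ∨ q)   (absorption)
= q ∨ ¬q ∧ (¬q ∨ q)   (idempotence)
= q ∨ ¬q   (complement / identity)
= True   (complement)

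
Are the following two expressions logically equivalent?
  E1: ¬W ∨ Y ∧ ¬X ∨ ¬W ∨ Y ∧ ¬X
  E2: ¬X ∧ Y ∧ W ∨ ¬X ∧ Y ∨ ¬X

E1: ¬W ∨ Y ∧ ¬X ∨ ¬W ∨ Y ∧ ¬X
    = ¬W ∨ Y ∧ ¬X   [idempotence]
E2: ¬X ∧ Y ∧ W ∨ ¬X ∧ Y ∨ ¬X
    = ¬X ∧ Y ∨ ¬X   [absorption]
    = ¬X   [absorption]
These differ: at W=0, X=1, Y=0, E1 = 1 but E2 = 0.

No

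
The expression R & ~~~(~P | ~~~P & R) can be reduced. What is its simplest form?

R & ~~~(~P | ~~~P & R)
= R & ~(~P | ~~~P & R)   — double negation
= R & ~(~P | ~P & R)   — double negation
= R & ~~P   — absorption
= R & P   — double negation

R & P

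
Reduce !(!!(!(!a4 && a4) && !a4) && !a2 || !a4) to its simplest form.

!(!!(!(!a4 && a4) && !a4) && !a2 || !a4)
= !(!(!a4 && a4 || a4) && !a2 || !a4)   — De Morgan
= !(!a4 && !a2 || !a4)   — complement / identity
= !!a4   — absorption
= a4   — double negation

a4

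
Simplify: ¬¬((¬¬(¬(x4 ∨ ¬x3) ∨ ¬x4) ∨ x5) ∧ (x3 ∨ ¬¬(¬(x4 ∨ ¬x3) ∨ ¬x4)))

¬¬((¬¬(¬(x4 ∨ ¬x3) ∨ ¬x4) ∨ x5) ∧ (x3 ∨ ¬¬(¬(x4 ∨ ¬x3) ∨ ¬x4)))
= ¬¬(¬¬(¬(x4 ∨ ¬x3) ∨ ¬x4) ∨ x5 ∧ x3)   (distribution)
= ¬¬(¬(x4 ∨ ¬x3) ∨ ¬x4) ∨ x5 ∧ x3   (double negation)
= ¬((x4 ∨ ¬x3) ∧ x4) ∨ x5 ∧ x3   (De Morgan)
= ¬x4 ∨ x5 ∧ x3   (absorption)

¬x4 ∨ x5 ∧ x3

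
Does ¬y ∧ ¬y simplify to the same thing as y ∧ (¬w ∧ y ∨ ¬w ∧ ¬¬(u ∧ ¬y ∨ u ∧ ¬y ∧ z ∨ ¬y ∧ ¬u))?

E1: ¬y ∧ ¬y
    = ¬y   — idempotence
E2: y ∧ (¬w ∧ y ∨ ¬w ∧ ¬¬(u ∧ ¬y ∨ u ∧ ¬y ∧ z ∨ ¬y ∧ ¬u))
    = y ∧ (¬w ∧ y ∨ ¬w ∧ ¬¬(u ∧ ¬y ∨ ¬y ∧ ¬u))   — absorption
    = y ∧ (¬w ∧ y ∨ ¬w ∧ ¬¬¬y)   — distribution
    = y ∧ (¬w ∧ y ∨ ¬w ∧ ¬y)   — double negation
    = y ∧ ¬w   — distribution
These differ: at u=0, w=0, y=0, z=1, E1 = 1 but E2 = 0.

No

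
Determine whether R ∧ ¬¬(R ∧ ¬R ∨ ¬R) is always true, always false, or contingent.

R ∧ ¬¬(R ∧ ¬R ∨ ¬R)
= R ∧ (R ∧ ¬R ∨ ¬R)
= R ∧ ¬R
= False

always false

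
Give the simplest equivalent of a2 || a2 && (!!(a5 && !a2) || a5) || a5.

a2 || a2 && (!!(a5 && !a2) || a5) || a5
= a2 || a2 && (a5 && !a2 || a5) || a5   — double negation
= a2 || a2 && a5 || a5   — absorption
= a2 || a5   — absorption

a2 || a5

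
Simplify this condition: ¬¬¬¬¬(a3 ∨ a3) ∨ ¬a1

¬a3 ∨ ¬a1

¬¬¬¬¬(a3 ∨ a3) ∨ ¬a1
= ¬¬¬(a3 ∨ a3) ∨ ¬a1   — double negation
= ¬(a3 ∨ a3) ∨ ¬a1   — double negation
= ¬a3 ∨ ¬a1   — idempotence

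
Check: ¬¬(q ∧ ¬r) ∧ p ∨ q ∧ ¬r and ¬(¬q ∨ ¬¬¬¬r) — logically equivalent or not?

E1: ¬¬(q ∧ ¬r) ∧ p ∨ q ∧ ¬r
    = q ∧ ¬r ∧ p ∨ q ∧ ¬r   [double negation]
    = q ∧ ¬r   [absorption]
E2: ¬(¬q ∨ ¬¬¬¬r)
    = ¬(¬q ∨ ¬¬r)   [double negation]
    = q ∧ ¬r   [De Morgan]
Both reduce to q ∧ ¬r, so they are equivalent.

Yes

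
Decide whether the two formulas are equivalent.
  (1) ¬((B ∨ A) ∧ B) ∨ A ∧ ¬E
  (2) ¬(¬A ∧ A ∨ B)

No

E1: ¬((B ∨ A) ∧ B) ∨ A ∧ ¬E
    = ¬B ∨ A ∧ ¬E   (absorption)
E2: ¬(¬A ∧ A ∨ B)
    = ¬B   (complement / identity)
These differ: at A=1, B=1, E=0, E1 = 1 but E2 = 0.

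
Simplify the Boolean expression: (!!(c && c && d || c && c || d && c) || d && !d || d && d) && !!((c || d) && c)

c

(!!(c && c && d || c && c || d && c) || d && !d || d && d) && !!((c || d) && c)
= (!!(c && c || d && c) || d && !d || d && d) && !!((c || d) && c)   (absorption)
= (!!(c && c || d && c) || d) && !!((c || d) && c)   (distribution)
= (!!((c || d) && c) || d) && !!((c || d) && c)   (distribution)
= !!((c || d) && c)   (absorption)
= !!c   (absorption)
= c   (double negation)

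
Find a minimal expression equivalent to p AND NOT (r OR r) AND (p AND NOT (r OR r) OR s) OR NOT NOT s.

p AND NOT r OR s

p AND NOT (r OR r) AND (p AND NOT (r OR r) OR s) OR NOT NOT s
= p AND NOT (r OR r) OR NOT NOT s
= p AND NOT r OR NOT NOT s
= p AND NOT r OR s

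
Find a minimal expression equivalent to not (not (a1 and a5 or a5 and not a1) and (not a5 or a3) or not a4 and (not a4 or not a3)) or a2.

a5 and a4 or a2

not (not (a1 and a5 or a5 and not a1) and (not a5 or a3) or not a4 and (not a4 or not a3)) or a2
= not (not a5 and (not a5 or a3) or not a4 and (not a4 or not a3)) or a2   — distribution
= not (not a5 and (not a5 or a3) or not a4) or a2   — absorption
= not (not a5 or not a4) or a2   — absorption
= a5 and a4 or a2   — De Morgan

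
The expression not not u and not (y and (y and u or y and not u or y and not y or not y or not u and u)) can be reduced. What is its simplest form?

u and not y

not not u and not (y and (y and u or y and not u or y and not y or not y or not u and u))
= not not u and not (y and (y and u or y and not u or y and not y or not y))
= not not u and not (y and (y or y and not y or not y))
= u and not (y and (y or y and not y or not y))
= u and not (y and (y or not y))
= u and not y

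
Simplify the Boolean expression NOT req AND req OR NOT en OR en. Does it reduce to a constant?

NOT req AND req OR NOT en OR en
= NOT en OR en
= TRUE

TRUE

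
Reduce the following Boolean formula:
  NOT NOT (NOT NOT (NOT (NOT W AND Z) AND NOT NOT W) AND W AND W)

NOT NOT (NOT NOT (NOT (NOT W AND Z) AND NOT NOT W) AND W AND W)
= NOT NOT (NOT NOT (NOT (NOT W AND Z) AND NOT NOT W) AND W)   — idempotence
= NOT NOT (NOT (NOT W AND Z OR NOT W) AND W)   — De Morgan
= NOT NOT (NOT NOT W AND W)   — absorption
= NOT NOT W AND W   — double negation
= W AND W   — double negation
= W   — idempotence

W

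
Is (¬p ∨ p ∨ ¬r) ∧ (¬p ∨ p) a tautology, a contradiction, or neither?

(¬p ∨ p ∨ ¬r) ∧ (¬p ∨ p)
= ¬p ∨ p   (absorption)
= True   (complement)

tautology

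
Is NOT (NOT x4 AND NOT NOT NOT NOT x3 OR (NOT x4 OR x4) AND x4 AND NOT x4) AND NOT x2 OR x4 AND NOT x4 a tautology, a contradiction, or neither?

NOT (NOT x4 AND NOT NOT NOT NOT x3 OR (NOT x4 OR x4) AND x4 AND NOT x4) AND NOT x2 OR x4 AND NOT x4
= NOT (NOT x4 AND NOT NOT NOT NOT x3 OR x4 AND NOT x4) AND NOT x2 OR x4 AND NOT x4
= NOT (NOT x4 AND NOT NOT NOT NOT x3) AND NOT x2 OR x4 AND NOT x4
= NOT (NOT x4 AND NOT NOT NOT NOT x3) AND NOT x2
= NOT (NOT x4 AND NOT NOT x3) AND NOT x2
= (x4 OR NOT x3) AND NOT x2
This depends on x2, x3, x4, so it is not a constant.

neither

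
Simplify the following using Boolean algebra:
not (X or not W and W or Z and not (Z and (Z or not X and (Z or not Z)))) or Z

not (X or not W and W or Z and not (Z and (Z or not X and (Z or not Z)))) or Z
= not (X or not W and W or Z and not (Z and (Z or not X))) or Z   (complement / identity)
= not (X or not W and W or Z and not Z) or Z   (absorption)
= not (X or not W and W) or Z   (complement / identity)
= not X or Z   (complement / identity)

not X or Z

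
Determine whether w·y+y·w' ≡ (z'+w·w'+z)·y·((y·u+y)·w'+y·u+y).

E1: w·y+y·w'
    = y
E2: (z'+w·w'+z)·y·((y·u+y)·w'+y·u+y)
    = (z'+w·w'+z)·y·(y·u+y)
    = (z'+w·w'+z)·y·y
    = (z'+z)·y·y
    = y·y
    = y
Both reduce to y, so they are equivalent.

Yes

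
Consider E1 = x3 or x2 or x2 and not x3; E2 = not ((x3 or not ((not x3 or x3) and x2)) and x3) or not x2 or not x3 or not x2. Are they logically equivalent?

E1: x3 or x2 or x2 and not x3
    = x3 or x2
E2: not ((x3 or not ((not x3 or x3) and x2)) and x3) or not x2 or not x3 or not x2
    = not ((x3 or not x2) and x3) or not x2 or not x3 or not x2
    = not x3 or not x2 or not x3 or not x2
    = not x3 or not x2
These differ: at x2=0, x3=0, E1 = 0 but E2 = 1.

No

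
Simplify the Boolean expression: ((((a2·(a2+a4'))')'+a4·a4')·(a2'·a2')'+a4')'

((((a2·(a2+a4'))')'+a4·a4')·(a2'·a2')'+a4')'
= (((a2·(a2+a4'))')'·(a2'·a2')'+a4')'
= (((a2·(a2+a4'))')'·(a2')'+a4')'
= ((a2')'·(a2')'+a4')'
= ((a2')'+a4')'
= a2'·a4

a2'·a4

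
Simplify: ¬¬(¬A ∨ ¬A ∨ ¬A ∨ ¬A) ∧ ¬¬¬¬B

¬A ∧ B

¬¬(¬A ∨ ¬A ∨ ¬A ∨ ¬A) ∧ ¬¬¬¬B
= ¬¬(¬A ∨ ¬A) ∧ ¬¬¬¬B   (idempotence)
= ¬¬(¬A ∨ ¬A) ∧ ¬¬B   (double negation)
= ¬¬(¬A ∨ ¬A) ∧ B   (double negation)
= ¬(A ∧ A) ∧ B   (De Morgan)
= ¬A ∧ B   (idempotence)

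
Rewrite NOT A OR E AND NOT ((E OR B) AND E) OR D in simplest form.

NOT A OR D

NOT A OR E AND NOT ((E OR B) AND E) OR D
= NOT A OR E AND NOT E OR D   (absorption)
= NOT A OR D   (complement / identity)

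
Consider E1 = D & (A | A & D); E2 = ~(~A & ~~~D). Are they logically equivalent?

No

E1: D & (A | A & D)
    = D & A   [absorption]
E2: ~(~A & ~~~D)
    = ~(~A & ~D)   [double negation]
    = A | D   [De Morgan]
These differ: at A=1, D=0, E1 = 0 but E2 = 1.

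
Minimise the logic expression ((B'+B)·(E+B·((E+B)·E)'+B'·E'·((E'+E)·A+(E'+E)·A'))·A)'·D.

A'·D

((B'+B)·(E+B·((E+B)·E)'+B'·E'·((E'+E)·A+(E'+E)·A'))·A)'·D
= ((B'+B)·(E+B·((E+B)·E)'+B'·E'·(E'+E))·A)'·D   [distribution]
= ((B'+B)·(E+B·((E+B)·E)'+B'·E')·A)'·D   [complement / identity]
= ((B'+B)·(E+B·E'+B'·E')·A)'·D   [absorption]
= ((B'+B)·(E+E')·A)'·D   [distribution]
= ((B'+B)·A)'·D   [complement / identity]
= A'·D   [complement / identity]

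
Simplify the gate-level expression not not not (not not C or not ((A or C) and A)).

not C and A

not not not (not not C or not ((A or C) and A))
= not not not (not not C or not A)   [absorption]
= not (not not C or not A)   [double negation]
= not C and A   [De Morgan]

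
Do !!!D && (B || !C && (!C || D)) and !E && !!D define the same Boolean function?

E1: !!!D && (B || !C && (!C || D))
    = !D && (B || !C && (!C || D))   [double negation]
    = !D && (B || !C)   [absorption]
E2: !E && !!D
    = !E && D   [double negation]
These differ: at B=1, C=0, D=1, E=0, E1 = 0 but E2 = 1.

No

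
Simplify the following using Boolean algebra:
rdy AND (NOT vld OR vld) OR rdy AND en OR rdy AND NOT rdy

rdy

rdy AND (NOT vld OR vld) OR rdy AND en OR rdy AND NOT rdy
= rdy OR rdy AND en OR rdy AND NOT rdy   (complement / identity)
= rdy OR rdy AND en   (complement / identity)
= rdy   (absorption)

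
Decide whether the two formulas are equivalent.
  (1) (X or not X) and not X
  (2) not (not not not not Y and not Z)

E1: (X or not X) and not X
    = not X
E2: not (not not not not Y and not Z)
    = not (not not Y and not Z)
    = not Y or Z
These differ: at X=1, Y=0, Z=0, E1 = 0 but E2 = 1.

No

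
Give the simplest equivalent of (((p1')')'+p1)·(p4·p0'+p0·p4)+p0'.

p4+p0'

(((p1')')'+p1)·(p4·p0'+p0·p4)+p0'
= (p1'+p1)·(p4·p0'+p0·p4)+p0'
= (p1'+p1)·p4+p0'
= p4+p0'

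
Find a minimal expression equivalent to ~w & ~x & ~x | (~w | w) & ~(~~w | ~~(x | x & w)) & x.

~w & ~x & ~x | (~w | w) & ~(~~w | ~~(x | x & w)) & x
= ~w & ~x & ~x | (~w | w) & ~(~~w | ~~x) & x   — absorption
= ~w & ~x & ~x | (~w | w) & ~w & ~x & x   — De Morgan
= ~w & ~x & ~x | ~w & ~x & x   — complement / identity
= ~w & ~x   — distribution

~w & ~x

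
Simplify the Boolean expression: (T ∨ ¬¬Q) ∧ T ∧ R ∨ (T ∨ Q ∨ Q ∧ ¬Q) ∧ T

(T ∨ ¬¬Q) ∧ T ∧ R ∨ (T ∨ Q ∨ Q ∧ ¬Q) ∧ T
= (T ∨ ¬¬Q) ∧ T ∧ R ∨ (T ∨ Q) ∧ T   [complement / identity]
= (T ∨ Q) ∧ T ∧ R ∨ (T ∨ Q) ∧ T   [double negation]
= (T ∨ Q) ∧ T   [absorption]
= T   [absorption]

T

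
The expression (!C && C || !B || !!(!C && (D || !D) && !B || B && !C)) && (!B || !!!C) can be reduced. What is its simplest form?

(!C && C || !B || !!(!C && (D || !D) && !B || B && !C)) && (!B || !!!C)
= (!B || !!(!C && (D || !D) && !B || B && !C)) && (!B || !!!C)   (complement / identity)
= (!B || !!(!C && !B || B && !C)) && (!B || !!!C)   (complement / identity)
= (!B || !!!C) && (!B || !!!C)   (distribution)
= !B || !!!C   (idempotence)
= !B || !C   (double negation)

!B || !C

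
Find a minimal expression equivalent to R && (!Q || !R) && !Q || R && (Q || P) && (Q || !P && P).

R

R && (!Q || !R) && !Q || R && (Q || P) && (Q || !P && P)
= R && (!Q || !R) && !Q || R && (Q || P) && Q   [complement / identity]
= R && !Q || R && (Q || P) && Q   [absorption]
= R && !Q || R && Q   [absorption]
= R   [distribution]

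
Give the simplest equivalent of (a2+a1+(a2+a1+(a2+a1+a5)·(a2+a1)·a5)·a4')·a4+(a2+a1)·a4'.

a2+a1

(a2+a1+(a2+a1+(a2+a1+a5)·(a2+a1)·a5)·a4')·a4+(a2+a1)·a4'
= (a2+a1+(a2+a1+(a2+a1)·a5)·a4')·a4+(a2+a1)·a4'
= (a2+a1+(a2+a1)·a4')·a4+(a2+a1)·a4'
= (a2+a1)·a4+(a2+a1)·a4'
= (a4+a4')·(a2+a1)
= a2+a1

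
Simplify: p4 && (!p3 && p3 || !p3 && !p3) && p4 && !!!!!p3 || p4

p4

p4 && (!p3 && p3 || !p3 && !p3) && p4 && !!!!!p3 || p4
= p4 && (!p3 && p3 || !p3 && !p3) && p4 && !!!p3 || p4
= p4 && !p3 && p4 && !!!p3 || p4
= p4 && !p3 && p4 && !p3 || p4
= p4 && !p3 || p4
= p4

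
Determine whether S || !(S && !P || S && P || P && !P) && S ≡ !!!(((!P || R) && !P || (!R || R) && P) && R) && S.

E1: S || !(S && !P || S && P || P && !P) && S
    = S || !(S && !P || S && P) && S   [complement / identity]
    = S || !S && S   [distribution]
    = S   [complement / identity]
E2: !!!(((!P || R) && !P || (!R || R) && P) && R) && S
    = !!!(((!P || R) && !P || P) && R) && S   [complement / identity]
    = !!!((!P || P) && R) && S   [absorption]
    = !((!P || P) && R) && S   [double negation]
    = !R && S   [complement / identity]
These differ: at P=0, R=1, S=1, E1 = 1 but E2 = 0.

No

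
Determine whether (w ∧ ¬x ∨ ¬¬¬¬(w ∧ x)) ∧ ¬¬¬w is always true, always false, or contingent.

(w ∧ ¬x ∨ ¬¬¬¬(w ∧ x)) ∧ ¬¬¬w
= (w ∧ ¬x ∨ ¬¬¬¬(w ∧ x)) ∧ ¬w   — double negation
= (w ∧ ¬x ∨ ¬¬(w ∧ x)) ∧ ¬w   — double negation
= (w ∧ ¬x ∨ w ∧ x) ∧ ¬w   — double negation
= w ∧ ¬w   — distribution
= False   — complement

always false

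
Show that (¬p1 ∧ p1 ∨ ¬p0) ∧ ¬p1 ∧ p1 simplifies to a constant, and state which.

False

(¬p1 ∧ p1 ∨ ¬p0) ∧ ¬p1 ∧ p1
= ¬p1 ∧ p1   [absorption]
= False   [complement]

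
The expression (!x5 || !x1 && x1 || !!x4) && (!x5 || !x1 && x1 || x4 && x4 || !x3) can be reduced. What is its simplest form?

!x5 || x4

(!x5 || !x1 && x1 || !!x4) && (!x5 || !x1 && x1 || x4 && x4 || !x3)
= (!x5 || !x1 && x1 || x4) && (!x5 || !x1 && x1 || x4 && x4 || !x3)   (double negation)
= (!x5 || !x1 && x1 || x4) && (!x5 || !x1 && x1 || x4 || !x3)   (idempotence)
= !x5 || !x1 && x1 || x4   (absorption)
= !x5 || x4   (complement / identity)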